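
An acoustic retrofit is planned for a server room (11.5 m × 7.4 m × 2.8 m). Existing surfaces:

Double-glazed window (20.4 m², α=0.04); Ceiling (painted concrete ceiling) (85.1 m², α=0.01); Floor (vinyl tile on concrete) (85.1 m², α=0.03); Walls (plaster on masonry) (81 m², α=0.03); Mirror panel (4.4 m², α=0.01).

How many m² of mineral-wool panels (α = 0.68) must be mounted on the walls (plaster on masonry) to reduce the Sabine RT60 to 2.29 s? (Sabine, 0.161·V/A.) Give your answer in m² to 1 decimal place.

Summing Sᵢαᵢ: 0.816 + 0.851 + 2.553 + 2.430 + 0.044 → A₁ = 6.694 sabins.
Required A₂ = 0.161·238.28/2.29 = 16.752 sabins.
ΔA needed = 16.752 − 6.694 = 10.058 sabins.
Net gain per m²: Δα = 0.68 − 0.03 = 0.65.
Panel area = 10.058 / 0.65 = 15.5 m².

15.5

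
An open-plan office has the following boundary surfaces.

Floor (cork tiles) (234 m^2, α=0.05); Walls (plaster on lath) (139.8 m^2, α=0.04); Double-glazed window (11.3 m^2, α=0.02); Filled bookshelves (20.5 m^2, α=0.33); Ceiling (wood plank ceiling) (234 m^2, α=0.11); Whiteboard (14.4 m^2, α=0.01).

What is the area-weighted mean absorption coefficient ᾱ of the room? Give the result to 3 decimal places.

S = Σ Sᵢ = 234 + 139.8 + 11.3 + 20.5 + 234 + 14.4 = 654.0 m^2.
Weighted sum Σ Sα = 50.167.
ᾱ = A/S = 0.077.

0.077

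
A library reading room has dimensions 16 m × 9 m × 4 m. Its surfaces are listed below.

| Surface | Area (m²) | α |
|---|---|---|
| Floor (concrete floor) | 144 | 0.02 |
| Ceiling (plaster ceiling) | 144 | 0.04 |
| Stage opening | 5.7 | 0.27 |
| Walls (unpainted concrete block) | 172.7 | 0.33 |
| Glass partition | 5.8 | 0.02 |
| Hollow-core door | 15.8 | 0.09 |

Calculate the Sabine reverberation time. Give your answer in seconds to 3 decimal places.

Total absorption A = 144×0.02 + 144×0.04 + 5.7×0.27 + 172.7×0.33 + 5.8×0.02 + 15.8×0.09
  = 2.880 + 5.760 + 1.539 + 56.991 + 0.116 + 1.422 = 68.708 m² sabins.
V = 16·9·4 = 576 m³.
RT60 = 0.161 · V / A = 0.161 × 576 / 68.708 = 1.350 s.

1.350 sec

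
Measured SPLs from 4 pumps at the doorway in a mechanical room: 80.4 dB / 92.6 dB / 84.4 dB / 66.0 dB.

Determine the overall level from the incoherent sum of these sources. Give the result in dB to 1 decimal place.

93.4 dB

Σ 10^(Lᵢ/10) = 2.209e+09.
Back to dB: 10·log₁₀ Σ = 93.4 dB.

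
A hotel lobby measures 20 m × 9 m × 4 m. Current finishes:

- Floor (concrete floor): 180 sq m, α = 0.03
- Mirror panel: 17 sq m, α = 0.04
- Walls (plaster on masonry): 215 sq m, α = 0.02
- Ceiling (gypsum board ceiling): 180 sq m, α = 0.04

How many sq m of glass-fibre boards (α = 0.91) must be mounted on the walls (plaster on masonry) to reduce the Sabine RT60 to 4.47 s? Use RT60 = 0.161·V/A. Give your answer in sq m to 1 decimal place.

9.4

Total absorption A₁ = 180*0.03 + 17*0.04 + 215*0.02 + 180*0.04
  = 5.400 + 0.680 + 4.300 + 7.200 = 17.580 sq m sabins.
Required A₂ = 0.161·720/4.47 = 25.933 sabins.
ΔA needed = 25.933 − 17.580 = 8.353 sabins.
Each sq m of panel replacing the walls (plaster on masonry) adds (0.91 − 0.02) = 0.89 sabins.
Area = ΔA/Δα = 8.353/0.89 = 9.4 sq m.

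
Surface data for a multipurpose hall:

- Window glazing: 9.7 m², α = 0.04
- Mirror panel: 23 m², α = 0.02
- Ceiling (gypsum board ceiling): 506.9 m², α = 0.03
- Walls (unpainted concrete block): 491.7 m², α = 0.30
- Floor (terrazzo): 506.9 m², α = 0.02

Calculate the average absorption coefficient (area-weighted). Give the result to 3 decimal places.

0.113

Total surface area S = 1538.2 m².
A = 9.7·0.04 + 23·0.02 + 506.9·0.03 + 491.7·0.30 + 506.9·0.02 = 173.703 sabins.
ᾱ = A/S = 0.113.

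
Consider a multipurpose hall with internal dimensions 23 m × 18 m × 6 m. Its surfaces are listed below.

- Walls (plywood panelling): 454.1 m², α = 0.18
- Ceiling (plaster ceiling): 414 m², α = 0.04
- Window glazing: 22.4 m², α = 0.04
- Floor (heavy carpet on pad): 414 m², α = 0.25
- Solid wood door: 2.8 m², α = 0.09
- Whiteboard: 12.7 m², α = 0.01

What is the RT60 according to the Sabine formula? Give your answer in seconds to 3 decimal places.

Summing Sᵢαᵢ: 81.738 + 16.560 + 0.896 + 103.500 + 0.252 + 0.127 → A = 203.073 sabins.
Room volume: 2484 m³.
RT60 = 0.161 · V / A = 0.161 × 2484 / 203.073 = 1.969 s.

1.969 seconds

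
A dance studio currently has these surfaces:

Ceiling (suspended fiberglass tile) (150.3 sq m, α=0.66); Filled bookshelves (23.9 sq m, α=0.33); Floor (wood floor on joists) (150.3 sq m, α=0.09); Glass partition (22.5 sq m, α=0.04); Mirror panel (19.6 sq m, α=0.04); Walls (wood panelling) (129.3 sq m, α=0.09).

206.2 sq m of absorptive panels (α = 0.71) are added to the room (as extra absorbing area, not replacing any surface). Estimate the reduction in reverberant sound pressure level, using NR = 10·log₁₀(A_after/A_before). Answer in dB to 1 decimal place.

Summing Sᵢαᵢ: 99.198 + 7.887 + 13.527 + 0.900 + 0.784 + 11.637 → A_before = 133.933 sabins.
Treatment contributes 206.2·0.71 = 146.402 sabins.
New total A_after = 280.335 sabins.
NR = 10·log₁₀(280.335/133.933) = 3.2 dB.

3.2 dB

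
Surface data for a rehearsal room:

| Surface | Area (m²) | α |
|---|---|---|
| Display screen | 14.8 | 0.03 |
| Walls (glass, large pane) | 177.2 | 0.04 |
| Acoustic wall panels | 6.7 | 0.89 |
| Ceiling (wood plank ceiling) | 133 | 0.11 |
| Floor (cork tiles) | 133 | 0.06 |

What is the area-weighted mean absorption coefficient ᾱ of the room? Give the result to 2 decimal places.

S = Σ Sᵢ = 14.8 + 177.2 + 6.7 + 133 + 133 = 464.7 m².
Weighted sum Σ Sα = 36.105.
ᾱ = A/S = 0.08.

0.08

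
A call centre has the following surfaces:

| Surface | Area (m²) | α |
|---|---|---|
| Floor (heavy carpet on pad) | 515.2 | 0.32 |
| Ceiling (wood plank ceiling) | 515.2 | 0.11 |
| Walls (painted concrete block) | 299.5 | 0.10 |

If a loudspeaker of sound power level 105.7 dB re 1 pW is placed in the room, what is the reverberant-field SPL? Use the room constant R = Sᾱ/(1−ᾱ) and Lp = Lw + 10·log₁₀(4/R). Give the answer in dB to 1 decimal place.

86.8 dB

A = 251.486 sabins; S = 1329.9 m².
ᾱ = 0.1891, so room constant R = A/(1−ᾱ) = 310.132 m².
Lp = Lw + 10 log₁₀(4/R) = 105.7 -18.89 = 86.8 dB.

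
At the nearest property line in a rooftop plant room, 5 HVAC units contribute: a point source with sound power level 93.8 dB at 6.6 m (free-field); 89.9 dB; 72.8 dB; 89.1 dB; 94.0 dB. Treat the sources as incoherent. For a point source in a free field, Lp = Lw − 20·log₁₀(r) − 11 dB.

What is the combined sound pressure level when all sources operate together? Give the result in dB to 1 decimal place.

96.4 dB

Source at 6.6 m: Lp = 93.8 − 20·log₁₀(6.6) − 11 = 66.4 dB.
Converting to relative power and adding: 10^(66.4/10) + 10^(89.9/10) + 10^(72.8/10) + 10^(89.1/10) + 10^(94.0/10) = 4.325e+09.
Combined level = 10 log₁₀(4.325e+09) = 96.4 dB.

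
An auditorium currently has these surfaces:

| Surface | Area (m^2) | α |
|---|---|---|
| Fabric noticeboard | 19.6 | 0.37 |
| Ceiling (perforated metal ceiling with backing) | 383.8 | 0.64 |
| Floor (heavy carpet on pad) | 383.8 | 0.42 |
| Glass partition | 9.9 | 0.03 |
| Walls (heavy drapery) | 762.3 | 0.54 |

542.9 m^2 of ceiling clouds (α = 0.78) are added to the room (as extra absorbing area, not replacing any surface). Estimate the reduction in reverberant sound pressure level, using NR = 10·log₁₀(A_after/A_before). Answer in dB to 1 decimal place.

1.8 dB

Total absorption A_before = 19.6·0.37 + 383.8·0.64 + 383.8·0.42 + 9.9·0.03 + 762.3·0.54
  = 7.252 + 245.632 + 161.196 + 0.297 + 411.642 = 826.019 m^2 sabins.
Added absorption = 542.9 × 0.78 = 423.462 sabins.
New total A_after = 1249.481 sabins.
NR = 10·log₁₀(1249.481/826.019) = 1.8 dB.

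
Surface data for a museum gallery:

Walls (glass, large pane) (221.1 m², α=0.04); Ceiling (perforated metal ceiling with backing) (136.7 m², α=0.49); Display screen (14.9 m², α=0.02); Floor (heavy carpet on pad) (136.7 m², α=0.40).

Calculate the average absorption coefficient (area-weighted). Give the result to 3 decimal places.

S = Σ Sᵢ = 221.1 + 136.7 + 14.9 + 136.7 = 509.4 m².
Weighted sum Σ Sα = 130.805.
ᾱ = 130.805 / 509.4 = 0.257.

0.257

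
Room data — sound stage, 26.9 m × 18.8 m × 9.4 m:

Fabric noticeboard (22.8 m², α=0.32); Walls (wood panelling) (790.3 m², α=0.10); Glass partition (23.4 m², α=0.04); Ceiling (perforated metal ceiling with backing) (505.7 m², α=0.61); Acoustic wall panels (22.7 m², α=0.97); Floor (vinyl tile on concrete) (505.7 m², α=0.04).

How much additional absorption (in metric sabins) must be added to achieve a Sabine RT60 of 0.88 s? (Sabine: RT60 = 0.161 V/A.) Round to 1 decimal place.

431.7 sabins

Total absorption A₁ = 22.8·0.32 + 790.3·0.10 + 23.4·0.04 + 505.7·0.61 + 22.7·0.97 + 505.7·0.04
  = 7.296 + 79.030 + 0.936 + 308.477 + 22.019 + 20.228 = 437.986 m² sabins.
Target A₂ = 0.161·4753.768/0.88 = 869.723 sabins (V = 4753.768 m³).
Shortfall: 869.723 − 437.986 = 431.7 sabins.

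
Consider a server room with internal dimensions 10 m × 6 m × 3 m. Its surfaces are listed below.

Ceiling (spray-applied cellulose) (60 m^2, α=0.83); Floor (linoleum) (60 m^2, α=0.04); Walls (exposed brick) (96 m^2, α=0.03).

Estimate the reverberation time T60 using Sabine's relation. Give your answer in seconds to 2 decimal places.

Summing Sᵢαᵢ: 49.800 + 2.400 + 2.880 → A = 55.080 sabins.
Room volume: 180 m³.
T = 0.161 V/A = 0.161·180/55.080 = 0.53 s.

0.53 sec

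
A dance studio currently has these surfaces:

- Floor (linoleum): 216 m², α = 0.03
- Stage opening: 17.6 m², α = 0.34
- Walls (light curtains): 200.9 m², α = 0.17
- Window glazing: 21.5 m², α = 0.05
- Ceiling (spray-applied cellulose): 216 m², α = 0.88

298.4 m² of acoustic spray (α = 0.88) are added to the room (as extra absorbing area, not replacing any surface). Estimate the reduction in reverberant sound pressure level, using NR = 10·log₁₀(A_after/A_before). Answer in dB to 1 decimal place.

3.2 dB

Equivalent absorption area: A_before = 216·0.03 + 17.6·0.34 + 200.9·0.17 + 21.5·0.05 + 216·0.88 = 237.772 m².
Treatment contributes 298.4·0.88 = 262.592 sabins.
New total A_after = 500.364 sabins.
Reduction = 10 log₁₀(A_after/A_before) = 10 log₁₀(2.1044) = 3.2 dB.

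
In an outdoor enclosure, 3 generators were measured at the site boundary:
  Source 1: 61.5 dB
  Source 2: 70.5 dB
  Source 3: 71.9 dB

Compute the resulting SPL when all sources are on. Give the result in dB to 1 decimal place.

74.5 dB

Converting to relative power and adding: 10^(61.5/10) + 10^(70.5/10) + 10^(71.9/10) = 2.812e+07.
L_total = 10·log₁₀(2.812e+07) = 74.5 dB.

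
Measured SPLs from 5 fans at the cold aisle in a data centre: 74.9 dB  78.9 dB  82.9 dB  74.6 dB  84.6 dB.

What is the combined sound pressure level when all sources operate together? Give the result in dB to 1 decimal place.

87.9 dB

Σ 10^(Lᵢ/10) = 6.208e+08.
Back to dB: 10·log₁₀ Σ = 87.9 dB.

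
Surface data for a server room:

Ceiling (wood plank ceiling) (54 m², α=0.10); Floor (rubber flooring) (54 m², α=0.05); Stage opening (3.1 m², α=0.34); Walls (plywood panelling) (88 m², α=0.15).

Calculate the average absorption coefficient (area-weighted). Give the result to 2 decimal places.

Total surface area S = 199.1 m².
A = 54·0.10 + 54·0.05 + 3.1·0.34 + 88·0.15 = 22.354 sabins.
ᾱ = 22.354 / 199.1 = 0.11.

0.11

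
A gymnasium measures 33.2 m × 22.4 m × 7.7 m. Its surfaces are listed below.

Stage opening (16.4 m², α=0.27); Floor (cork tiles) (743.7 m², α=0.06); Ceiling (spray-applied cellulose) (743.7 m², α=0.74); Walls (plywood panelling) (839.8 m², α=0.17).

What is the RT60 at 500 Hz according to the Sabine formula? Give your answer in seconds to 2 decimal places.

1.24 s

Summing Sᵢαᵢ: 4.428 + 44.622 + 550.338 + 142.766 → A = 742.154 sabins.
V = 33.2·22.4·7.7 = 5726.336 m³.
T = 0.161 V/A = 0.161·5726.336/742.154 = 1.24 s.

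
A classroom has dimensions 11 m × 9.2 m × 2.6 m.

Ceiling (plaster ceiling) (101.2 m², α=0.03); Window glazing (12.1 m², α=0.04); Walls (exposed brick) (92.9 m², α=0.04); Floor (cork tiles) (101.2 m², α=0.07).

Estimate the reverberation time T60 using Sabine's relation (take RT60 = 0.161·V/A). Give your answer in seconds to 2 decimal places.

Total absorption A = 101.2*0.03 + 12.1*0.04 + 92.9*0.04 + 101.2*0.07
  = 3.036 + 0.484 + 3.716 + 7.084 = 14.320 m² sabins.
V = 11·9.2·2.6 = 263.12 m³.
RT60 = 0.161 · V / A = 0.161 × 263.12 / 14.320 = 2.96 s.

2.96 s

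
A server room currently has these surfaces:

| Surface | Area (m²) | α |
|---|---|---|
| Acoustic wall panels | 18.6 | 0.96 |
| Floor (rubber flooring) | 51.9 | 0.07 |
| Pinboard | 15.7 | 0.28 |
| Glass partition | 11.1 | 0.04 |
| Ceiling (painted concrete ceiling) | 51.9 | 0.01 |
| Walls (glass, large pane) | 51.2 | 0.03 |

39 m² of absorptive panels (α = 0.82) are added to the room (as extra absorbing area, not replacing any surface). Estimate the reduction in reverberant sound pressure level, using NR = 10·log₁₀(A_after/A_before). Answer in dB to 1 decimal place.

3.3 dB

Total absorption A_before = 18.6·0.96 + 51.9·0.07 + 15.7·0.28 + 11.1·0.04 + 51.9·0.01 + 51.2·0.03
  = 17.856 + 3.633 + 4.396 + 0.444 + 0.519 + 1.536 = 28.384 m² sabins.
Added absorption = 39 × 0.82 = 31.980 sabins.
New total A_after = 60.364 sabins.
NR = 10·log₁₀(60.364/28.384) = 3.3 dB.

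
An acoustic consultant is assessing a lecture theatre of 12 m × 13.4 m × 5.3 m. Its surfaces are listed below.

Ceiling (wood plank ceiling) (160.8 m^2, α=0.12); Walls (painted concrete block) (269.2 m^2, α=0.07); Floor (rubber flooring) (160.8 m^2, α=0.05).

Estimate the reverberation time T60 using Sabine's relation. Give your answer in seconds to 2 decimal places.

Total absorption A = 160.8·0.12 + 269.2·0.07 + 160.8·0.05
  = 19.296 + 18.844 + 8.040 = 46.180 m^2 sabins.
Room volume: 852.24 m³.
T = 0.161 V/A = 0.161·852.24/46.180 = 2.97 s.

2.97 sec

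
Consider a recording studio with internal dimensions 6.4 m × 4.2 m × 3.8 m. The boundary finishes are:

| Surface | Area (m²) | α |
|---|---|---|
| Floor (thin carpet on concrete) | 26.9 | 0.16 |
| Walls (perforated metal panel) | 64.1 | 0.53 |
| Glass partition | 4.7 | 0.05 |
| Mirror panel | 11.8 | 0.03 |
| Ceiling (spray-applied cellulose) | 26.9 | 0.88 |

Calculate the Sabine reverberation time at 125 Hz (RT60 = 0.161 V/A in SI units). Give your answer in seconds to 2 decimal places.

A = Σ Sᵢαᵢ = 26.9*0.16 + 64.1*0.53 + 4.7*0.05 + 11.8*0.03 + 26.9*0.88 = 62.538 sabins.
Volume V = 6.4 × 4.2 × 3.8 = 102.144 m³.
RT60 = 0.161 · V / A = 0.161 × 102.144 / 62.538 = 0.26 s.

0.26 seconds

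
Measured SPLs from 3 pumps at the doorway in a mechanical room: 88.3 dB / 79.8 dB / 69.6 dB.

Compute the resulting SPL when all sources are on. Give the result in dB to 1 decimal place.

Sum in the linear (power) domain: Σ 10^(Lᵢ/10) = 10^(88.3/10) + 10^(79.8/10) + 10^(69.6/10) = 7.807e+08.
L_total = 10·log₁₀(7.807e+08) = 88.9 dB.

88.9 dB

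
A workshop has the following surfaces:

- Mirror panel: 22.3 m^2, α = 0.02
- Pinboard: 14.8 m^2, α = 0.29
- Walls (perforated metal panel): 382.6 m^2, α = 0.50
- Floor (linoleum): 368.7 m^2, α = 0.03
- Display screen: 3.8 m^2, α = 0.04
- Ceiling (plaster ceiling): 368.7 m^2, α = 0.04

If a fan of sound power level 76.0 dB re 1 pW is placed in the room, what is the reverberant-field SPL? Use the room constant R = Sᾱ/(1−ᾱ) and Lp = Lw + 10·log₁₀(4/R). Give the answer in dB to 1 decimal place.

A = 221.999 sabins; S = 1160.9 m^2.
ᾱ = 0.1912, so room constant R = A/(1−ᾱ) = 274.479 m^2.
Lp = 76.0 + 10·log₁₀(4/274.479) = 76.0 + (-18.36) = 57.6 dB.

57.6 dB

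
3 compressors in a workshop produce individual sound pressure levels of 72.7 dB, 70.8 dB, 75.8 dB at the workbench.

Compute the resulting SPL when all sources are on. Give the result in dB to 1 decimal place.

78.4 dB

Converting to relative power and adding: 10^(72.7/10) + 10^(70.8/10) + 10^(75.8/10) = 6.866e+07.
Combined level = 10 log₁₀(6.866e+07) = 78.4 dB.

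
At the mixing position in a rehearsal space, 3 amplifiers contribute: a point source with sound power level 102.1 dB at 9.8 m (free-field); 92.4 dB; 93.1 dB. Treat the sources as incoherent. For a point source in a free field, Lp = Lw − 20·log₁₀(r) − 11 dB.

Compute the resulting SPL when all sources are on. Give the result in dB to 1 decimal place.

95.8 dB

Source at 9.8 m: Lp = 102.1 − 20·log₁₀(9.8) − 11 = 71.3 dB.
Σ 10^(Lᵢ/10) = 3.793e+09.
Combined level = 10 log₁₀(3.793e+09) = 95.8 dB.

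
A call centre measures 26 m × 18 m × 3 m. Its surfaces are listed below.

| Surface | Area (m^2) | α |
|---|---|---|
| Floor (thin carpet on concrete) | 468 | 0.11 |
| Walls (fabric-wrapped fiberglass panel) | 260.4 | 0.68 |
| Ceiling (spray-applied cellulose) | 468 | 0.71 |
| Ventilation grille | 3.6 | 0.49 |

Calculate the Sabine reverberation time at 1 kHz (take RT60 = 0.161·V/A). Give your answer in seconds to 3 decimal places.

Total absorption A = 468×0.11 + 260.4×0.68 + 468×0.71 + 3.6×0.49
  = 51.480 + 177.072 + 332.280 + 1.764 = 562.596 m^2 sabins.
V = 26·18·3 = 1404 m³.
Sabine: RT60 = 0.161 × 1404 / 562.596 = 0.402 s.

0.402 sec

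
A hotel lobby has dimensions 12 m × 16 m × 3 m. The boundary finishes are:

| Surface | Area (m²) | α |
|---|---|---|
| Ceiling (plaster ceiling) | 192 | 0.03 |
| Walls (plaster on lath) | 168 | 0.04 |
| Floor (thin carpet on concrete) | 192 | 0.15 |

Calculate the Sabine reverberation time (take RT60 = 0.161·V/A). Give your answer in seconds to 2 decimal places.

Total absorption A = 192×0.03 + 168×0.04 + 192×0.15
  = 5.760 + 6.720 + 28.800 = 41.280 m² sabins.
Room volume: 576 m³.
RT60 = 0.161 · V / A = 0.161 × 576 / 41.280 = 2.25 s.

2.25 s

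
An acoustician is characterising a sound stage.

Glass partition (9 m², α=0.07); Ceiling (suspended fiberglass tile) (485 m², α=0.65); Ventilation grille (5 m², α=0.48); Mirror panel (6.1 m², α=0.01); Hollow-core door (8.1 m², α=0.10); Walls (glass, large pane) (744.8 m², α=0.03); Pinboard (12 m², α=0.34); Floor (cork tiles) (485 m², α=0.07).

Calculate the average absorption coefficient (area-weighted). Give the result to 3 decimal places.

0.216

S = Σ Sᵢ = 9 + 485 + 5 + 6.1 + 8.1 + 744.8 + 12 + 485 = 1755.0 m².
A = 9×0.07 + 485×0.65 + 5×0.48 + 6.1×0.01 + 8.1×0.10 + 744.8×0.03 + 12×0.34 + 485×0.07 = 379.525 sabins.
ᾱ = A/S = 0.216.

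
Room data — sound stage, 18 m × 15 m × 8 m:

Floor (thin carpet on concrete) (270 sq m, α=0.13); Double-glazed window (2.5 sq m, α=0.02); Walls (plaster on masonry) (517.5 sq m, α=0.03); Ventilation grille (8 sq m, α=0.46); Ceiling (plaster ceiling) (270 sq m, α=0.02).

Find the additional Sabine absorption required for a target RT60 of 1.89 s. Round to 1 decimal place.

124.2 sabins

A₁ = Σ Sᵢαᵢ = 270×0.13 + 2.5×0.02 + 517.5×0.03 + 8×0.46 + 270×0.02 = 59.755 sabins.
Target A₂ = 0.161·2160/1.89 = 184.000 sabins (V = 2160 m³).
Additional absorption ΔA = 184.000 − 59.755 = 124.2 sabins.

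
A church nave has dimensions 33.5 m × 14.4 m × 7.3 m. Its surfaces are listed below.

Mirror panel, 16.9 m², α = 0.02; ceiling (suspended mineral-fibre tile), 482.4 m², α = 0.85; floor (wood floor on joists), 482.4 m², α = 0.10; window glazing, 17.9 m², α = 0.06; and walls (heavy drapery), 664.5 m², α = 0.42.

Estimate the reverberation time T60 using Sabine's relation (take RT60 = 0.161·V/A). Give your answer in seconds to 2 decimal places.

0.77 seconds

Equivalent absorption area: A = 16.9*0.02 + 482.4*0.85 + 482.4*0.10 + 17.9*0.06 + 664.5*0.42 = 738.782 m².
Room volume: 3521.52 m³.
T = 0.161 V/A = 0.161·3521.52/738.782 = 0.77 s.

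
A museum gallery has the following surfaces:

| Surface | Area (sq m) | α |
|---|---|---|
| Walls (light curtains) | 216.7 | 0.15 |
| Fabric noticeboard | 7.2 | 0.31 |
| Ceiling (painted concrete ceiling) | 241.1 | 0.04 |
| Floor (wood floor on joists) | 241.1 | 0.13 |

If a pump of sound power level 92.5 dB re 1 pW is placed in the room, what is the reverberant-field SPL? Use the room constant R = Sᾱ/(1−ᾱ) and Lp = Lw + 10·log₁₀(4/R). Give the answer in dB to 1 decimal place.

A = 75.724 sabins; S = 706.1 sq m.
ᾱ = 75.724/706.1 = 0.1072; R = Sᾱ/(1−ᾱ) = 75.724/(1−0.1072) = 84.816 sq m.
Lp = 92.5 + 10·log₁₀(4/84.816) = 92.5 + (-13.26) = 79.2 dB.

79.2 dB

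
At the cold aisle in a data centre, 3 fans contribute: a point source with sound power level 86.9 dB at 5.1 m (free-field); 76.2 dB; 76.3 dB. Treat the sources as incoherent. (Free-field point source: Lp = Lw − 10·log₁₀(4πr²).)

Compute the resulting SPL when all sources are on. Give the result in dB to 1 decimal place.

Source at 5.1 m: Lp = 86.9 − 10·log₁₀(4π·5.1²) = 86.9 − 10·log₁₀(326.851) = 61.8 dB.
Sum in the linear (power) domain: Σ 10^(Lᵢ/10) = 10^(61.8/10) + 10^(76.2/10) + 10^(76.3/10) = 8.586e+07.
Combined level = 10 log₁₀(8.586e+07) = 79.3 dB.

79.3 dB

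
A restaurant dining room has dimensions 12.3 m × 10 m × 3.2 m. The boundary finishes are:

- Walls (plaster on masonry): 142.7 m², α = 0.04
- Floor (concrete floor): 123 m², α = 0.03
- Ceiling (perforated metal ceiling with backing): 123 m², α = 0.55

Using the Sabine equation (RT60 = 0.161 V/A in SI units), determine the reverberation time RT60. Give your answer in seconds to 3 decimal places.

0.822 sec

Equivalent absorption area: A = 142.7*0.04 + 123*0.03 + 123*0.55 = 77.048 m².
Volume V = 12.3 × 10 × 3.2 = 393.6 m³.
T = 0.161 V/A = 0.161·393.6/77.048 = 0.822 s.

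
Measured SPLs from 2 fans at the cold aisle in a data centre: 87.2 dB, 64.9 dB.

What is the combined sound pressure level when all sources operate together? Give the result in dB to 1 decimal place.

87.2 dB

Converting to relative power and adding: 10^(87.2/10) + 10^(64.9/10) = 5.279e+08.
Back to dB: 10·log₁₀ Σ = 87.2 dB.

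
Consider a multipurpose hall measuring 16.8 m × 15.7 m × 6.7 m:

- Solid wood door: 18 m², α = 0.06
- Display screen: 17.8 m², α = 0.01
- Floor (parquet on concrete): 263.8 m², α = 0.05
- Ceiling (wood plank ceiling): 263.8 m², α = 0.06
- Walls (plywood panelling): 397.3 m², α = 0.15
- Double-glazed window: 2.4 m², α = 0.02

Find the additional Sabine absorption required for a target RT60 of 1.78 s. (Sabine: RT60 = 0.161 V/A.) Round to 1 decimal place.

69.9 sabins

Summing Sᵢαᵢ: 1.080 + 0.178 + 13.190 + 15.828 + 59.595 + 0.048 → A₁ = 89.919 sabins.
V = 1767.192 m³. Required absorption A₂ = 0.161 × 1767.192 / 1.78 = 159.842 sabins.
Shortfall: 159.842 − 89.919 = 69.9 sabins.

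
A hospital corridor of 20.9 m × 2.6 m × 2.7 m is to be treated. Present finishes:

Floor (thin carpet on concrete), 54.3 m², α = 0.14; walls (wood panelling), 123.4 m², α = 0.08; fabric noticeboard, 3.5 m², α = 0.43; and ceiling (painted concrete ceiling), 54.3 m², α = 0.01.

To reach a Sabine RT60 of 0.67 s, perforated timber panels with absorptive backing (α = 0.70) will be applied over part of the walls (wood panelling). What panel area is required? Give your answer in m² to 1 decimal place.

Summing Sᵢαᵢ: 7.602 + 9.872 + 1.505 + 0.543 → A₁ = 19.522 sabins.
Required A₂ = 0.161·146.718/0.67 = 35.256 sabins.
Absorption to add: 35.256 − 19.522 = 15.734 sabins.
Each m² of panel replacing the walls (wood panelling) adds (0.70 − 0.08) = 0.62 sabins.
Area = ΔA/Δα = 15.734/0.62 = 25.4 m².

25.4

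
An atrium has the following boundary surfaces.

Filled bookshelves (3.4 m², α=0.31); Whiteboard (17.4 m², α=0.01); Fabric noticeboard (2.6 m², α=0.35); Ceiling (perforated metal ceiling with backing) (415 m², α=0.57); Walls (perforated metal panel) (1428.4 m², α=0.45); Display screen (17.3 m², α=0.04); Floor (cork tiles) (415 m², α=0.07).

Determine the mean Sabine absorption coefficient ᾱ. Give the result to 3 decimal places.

0.396

S = Σ Sᵢ = 3.4 + 17.4 + 2.6 + 415 + 1428.4 + 17.3 + 415 = 2299.1 m².
Weighted sum Σ Sα = 911.210.
ᾱ = 911.210 / 2299.1 = 0.396.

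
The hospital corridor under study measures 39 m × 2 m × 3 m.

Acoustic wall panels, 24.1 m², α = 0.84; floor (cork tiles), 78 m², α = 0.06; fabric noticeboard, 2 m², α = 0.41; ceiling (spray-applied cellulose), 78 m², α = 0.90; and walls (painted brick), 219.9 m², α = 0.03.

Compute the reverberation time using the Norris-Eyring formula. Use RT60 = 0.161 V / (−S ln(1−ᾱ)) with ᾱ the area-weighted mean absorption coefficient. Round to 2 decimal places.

0.32 sec

Total surface area S = 24.1 + 78 + 2 + 78 + 219.9 = 402.0 m².
Σ(Sᵢαᵢ) = 24.1×0.84 + 78×0.06 + 2×0.41 + 78×0.90 + 219.9×0.03 = 102.541.
ᾱ = 102.541 / 402.0 = 0.2551.
Eyring denominator: −S ln(1−ᾱ) = 118.391.
V = 39 × 2 × 3 = 234 m³.
T = 0.161·V/[−S·ln(1−ᾱ)] = 0.161·234/118.391 = 0.32 s.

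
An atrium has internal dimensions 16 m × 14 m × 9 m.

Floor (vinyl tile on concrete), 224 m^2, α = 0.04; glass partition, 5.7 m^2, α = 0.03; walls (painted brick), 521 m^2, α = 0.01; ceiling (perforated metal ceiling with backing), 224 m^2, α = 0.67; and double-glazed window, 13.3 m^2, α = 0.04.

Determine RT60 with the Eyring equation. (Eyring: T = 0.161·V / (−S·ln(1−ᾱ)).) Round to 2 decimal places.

1.80 sec

S = Σ Sᵢ = 988.0 m^2.
Σ(Sᵢαᵢ) = 224×0.04 + 5.7×0.03 + 521×0.01 + 224×0.67 + 13.3×0.04 = 164.953.
Mean coefficient ᾱ = A/S = 0.1670.
Eyring denominator: −S ln(1−ᾱ) = 180.529.
V = 16 × 14 × 9 = 2016 m³.
RT60 = 0.161 × 2016 / 180.529 = 1.80 s.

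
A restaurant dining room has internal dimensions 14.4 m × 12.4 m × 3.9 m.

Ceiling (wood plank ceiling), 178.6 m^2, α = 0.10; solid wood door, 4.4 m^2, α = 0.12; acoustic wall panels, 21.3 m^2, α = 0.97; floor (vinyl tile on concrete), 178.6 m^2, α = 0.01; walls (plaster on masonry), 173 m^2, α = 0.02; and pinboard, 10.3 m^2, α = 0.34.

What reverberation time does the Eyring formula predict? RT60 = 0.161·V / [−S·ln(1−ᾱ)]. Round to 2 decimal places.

2.25 s

S = Σ Sᵢ = 566.2 m^2.
Σ(Sᵢαᵢ) = 178.6×0.10 + 4.4×0.12 + 21.3×0.97 + 178.6×0.01 + 173×0.02 + 10.3×0.34 = 47.797.
Mean coefficient ᾱ = A/S = 0.0844.
Eyring denominator: −S ln(1−ᾱ) = 49.925.
V = 14.4 × 12.4 × 3.9 = 696.384 m³.
RT60 = 0.161 × 696.384 / 49.925 = 2.25 s.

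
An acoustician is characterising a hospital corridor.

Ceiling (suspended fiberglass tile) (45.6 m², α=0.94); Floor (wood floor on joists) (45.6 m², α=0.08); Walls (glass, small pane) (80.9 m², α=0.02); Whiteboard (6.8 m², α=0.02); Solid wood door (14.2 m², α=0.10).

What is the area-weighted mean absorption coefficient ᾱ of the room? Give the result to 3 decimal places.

0.257

S = Σ Sᵢ = 45.6 + 45.6 + 80.9 + 6.8 + 14.2 = 193.1 m².
A = 45.6*0.94 + 45.6*0.08 + 80.9*0.02 + 6.8*0.02 + 14.2*0.10 = 49.686 sabins.
ᾱ = 49.686 / 193.1 = 0.257.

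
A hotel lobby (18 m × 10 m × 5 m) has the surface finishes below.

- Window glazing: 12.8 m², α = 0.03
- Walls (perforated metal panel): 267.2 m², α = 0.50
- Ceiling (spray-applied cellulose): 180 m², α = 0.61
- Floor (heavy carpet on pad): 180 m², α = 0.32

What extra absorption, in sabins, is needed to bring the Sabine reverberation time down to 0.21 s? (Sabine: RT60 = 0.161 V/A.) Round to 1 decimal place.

388.6 sabins

Summing Sᵢαᵢ: 0.384 + 133.600 + 109.800 + 57.600 → A₁ = 301.384 sabins.
For T = 0.21 s, need A₂ = 0.161·V/T = 0.161·900/0.21 = 690.000 sabins.
ΔA = A₂ − A₁ = 690.000 − 301.384 = 388.6 sabins.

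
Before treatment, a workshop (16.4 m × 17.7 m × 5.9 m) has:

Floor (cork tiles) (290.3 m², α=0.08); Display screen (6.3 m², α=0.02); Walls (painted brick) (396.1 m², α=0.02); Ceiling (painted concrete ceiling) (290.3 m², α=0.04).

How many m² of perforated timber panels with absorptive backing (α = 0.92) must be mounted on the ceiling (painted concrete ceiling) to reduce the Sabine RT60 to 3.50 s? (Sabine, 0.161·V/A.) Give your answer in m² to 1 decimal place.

A₁ = Σ Sᵢαᵢ = 290.3·0.08 + 6.3·0.02 + 396.1·0.02 + 290.3·0.04 = 42.884 sabins.
V = 1712.652 m³. Target absorption A₂ = 0.161 × 1712.652 / 3.50 = 78.782 sabins.
Absorption to add: 78.782 − 42.884 = 35.898 sabins.
Net gain per m²: Δα = 0.92 − 0.04 = 0.88.
Panel area = 35.898 / 0.88 = 40.8 m².

40.8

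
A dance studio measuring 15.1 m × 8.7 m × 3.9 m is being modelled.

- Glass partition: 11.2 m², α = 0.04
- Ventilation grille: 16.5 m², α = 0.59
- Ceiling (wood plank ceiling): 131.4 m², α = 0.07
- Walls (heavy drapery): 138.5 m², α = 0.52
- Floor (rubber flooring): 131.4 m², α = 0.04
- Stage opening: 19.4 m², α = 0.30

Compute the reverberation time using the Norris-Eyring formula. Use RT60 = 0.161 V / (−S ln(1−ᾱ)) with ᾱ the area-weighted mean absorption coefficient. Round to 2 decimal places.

0.71 seconds

Total surface area S = 11.2 + 16.5 + 131.4 + 138.5 + 131.4 + 19.4 = 448.4 m².
Absorption A = 11.2·0.04 + 16.5·0.59 + 131.4·0.07 + 138.5·0.52 + 131.4·0.04 + 19.4·0.30 = 102.477 sabins.
Mean coefficient ᾱ = A/S = 0.2285.
−S·ln(1−ᾱ) = −448.4 × ln(1 − 0.2285) = 116.323.
V = 15.1 × 8.7 × 3.9 = 512.343 m³.
T = 0.161·V/[−S·ln(1−ᾱ)] = 0.161·512.343/116.323 = 0.71 s.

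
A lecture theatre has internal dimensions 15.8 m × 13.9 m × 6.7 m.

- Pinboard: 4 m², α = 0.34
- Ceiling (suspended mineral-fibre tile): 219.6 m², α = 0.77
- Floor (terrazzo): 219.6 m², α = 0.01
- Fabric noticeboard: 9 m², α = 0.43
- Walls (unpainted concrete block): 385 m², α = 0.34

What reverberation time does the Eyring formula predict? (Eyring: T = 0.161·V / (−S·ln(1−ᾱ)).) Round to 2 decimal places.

Total surface area S = 4 + 219.6 + 219.6 + 9 + 385 = 837.2 m².
Absorption A = 4·0.34 + 219.6·0.77 + 219.6·0.01 + 9·0.43 + 385·0.34 = 307.418 sabins.
ᾱ = 307.418 / 837.2 = 0.3672.
−S·ln(1−ᾱ) = −837.2 × ln(1 − 0.3672) = 383.103.
V = 15.8 × 13.9 × 6.7 = 1471.454 m³.
T = 0.161·V/[−S·ln(1−ᾱ)] = 0.161·1471.454/383.103 = 0.62 s.

0.62 s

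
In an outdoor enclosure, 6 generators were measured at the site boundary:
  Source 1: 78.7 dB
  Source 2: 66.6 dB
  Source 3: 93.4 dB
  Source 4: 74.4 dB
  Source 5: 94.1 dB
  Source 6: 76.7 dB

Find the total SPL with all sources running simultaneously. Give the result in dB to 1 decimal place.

Sum in the linear (power) domain: Σ 10^(Lᵢ/10) = 10^(78.7/10) + 10^(66.6/10) + 10^(93.4/10) + 10^(74.4/10) + 10^(94.1/10) + 10^(76.7/10) = 4.911e+09.
L_total = 10·log₁₀(4.911e+09) = 96.9 dB.

96.9 dB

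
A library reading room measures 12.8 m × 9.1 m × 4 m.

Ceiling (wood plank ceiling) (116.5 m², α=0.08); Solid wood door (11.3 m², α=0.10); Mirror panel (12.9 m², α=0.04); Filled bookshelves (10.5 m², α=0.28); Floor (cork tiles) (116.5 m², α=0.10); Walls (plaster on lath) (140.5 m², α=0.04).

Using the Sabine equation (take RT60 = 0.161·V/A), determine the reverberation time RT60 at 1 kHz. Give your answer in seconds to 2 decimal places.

A = Σ Sᵢαᵢ = 116.5*0.08 + 11.3*0.10 + 12.9*0.04 + 10.5*0.28 + 116.5*0.10 + 140.5*0.04 = 31.176 sabins.
Room volume: 465.92 m³.
RT60 = 0.161 · V / A = 0.161 × 465.92 / 31.176 = 2.41 s.

2.41 s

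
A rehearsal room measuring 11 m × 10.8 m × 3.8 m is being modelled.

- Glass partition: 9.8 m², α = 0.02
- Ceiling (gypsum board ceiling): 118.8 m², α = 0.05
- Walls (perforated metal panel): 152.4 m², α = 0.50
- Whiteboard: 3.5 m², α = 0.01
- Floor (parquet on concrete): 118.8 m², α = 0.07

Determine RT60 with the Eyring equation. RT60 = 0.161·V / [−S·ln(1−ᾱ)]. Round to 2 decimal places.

0.71 s

Total surface area S = 9.8 + 118.8 + 152.4 + 3.5 + 118.8 = 403.3 m².
Absorption A = 9.8·0.02 + 118.8·0.05 + 152.4·0.50 + 3.5·0.01 + 118.8·0.07 = 90.687 sabins.
Mean coefficient ᾱ = A/S = 0.2249.
−S·ln(1−ᾱ) = −403.3 × ln(1 − 0.2249) = 102.746.
V = 11 × 10.8 × 3.8 = 451.44 m³.
RT60 = 0.161 × 451.44 / 102.746 = 0.71 s.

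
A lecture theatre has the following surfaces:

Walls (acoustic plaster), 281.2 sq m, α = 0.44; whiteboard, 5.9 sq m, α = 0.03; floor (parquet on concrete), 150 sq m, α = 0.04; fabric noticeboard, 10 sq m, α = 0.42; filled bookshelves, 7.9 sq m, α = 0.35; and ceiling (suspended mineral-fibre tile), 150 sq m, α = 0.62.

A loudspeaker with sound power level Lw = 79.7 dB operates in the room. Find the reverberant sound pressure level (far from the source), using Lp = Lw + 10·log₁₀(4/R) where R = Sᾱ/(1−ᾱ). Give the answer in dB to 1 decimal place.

A = 229.870 sabins; S = 605.0 sq m.
ᾱ = 229.870/605.0 = 0.3800; R = Sᾱ/(1−ᾱ) = 229.870/(1−0.3800) = 370.758 sq m.
Lp = Lw + 10 log₁₀(4/R) = 79.7 -19.67 = 60.0 dB.

60.0 dB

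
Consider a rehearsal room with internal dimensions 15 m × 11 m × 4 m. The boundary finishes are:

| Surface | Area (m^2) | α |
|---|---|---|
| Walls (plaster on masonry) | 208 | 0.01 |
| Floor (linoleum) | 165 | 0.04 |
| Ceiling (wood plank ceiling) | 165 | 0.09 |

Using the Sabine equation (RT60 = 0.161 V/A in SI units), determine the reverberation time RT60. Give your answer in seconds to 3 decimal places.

Total absorption A = 208×0.01 + 165×0.04 + 165×0.09
  = 2.080 + 6.600 + 14.850 = 23.530 m^2 sabins.
Volume V = 15 × 11 × 4 = 660 m³.
RT60 = 0.161 · V / A = 0.161 × 660 / 23.530 = 4.516 s.

4.516 s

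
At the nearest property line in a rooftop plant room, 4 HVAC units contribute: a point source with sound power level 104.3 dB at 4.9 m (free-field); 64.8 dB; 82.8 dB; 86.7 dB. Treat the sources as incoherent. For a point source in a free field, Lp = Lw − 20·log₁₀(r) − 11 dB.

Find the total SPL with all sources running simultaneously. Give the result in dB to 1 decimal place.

88.8 dB

Source at 4.9 m: Lp = 104.3 − 20·log₁₀(4.9) − 11 = 79.5 dB.
Converting to relative power and adding: 10^(79.5/10) + 10^(64.8/10) + 10^(82.8/10) + 10^(86.7/10) = 7.504e+08.
Combined level = 10 log₁₀(7.504e+08) = 88.8 dB.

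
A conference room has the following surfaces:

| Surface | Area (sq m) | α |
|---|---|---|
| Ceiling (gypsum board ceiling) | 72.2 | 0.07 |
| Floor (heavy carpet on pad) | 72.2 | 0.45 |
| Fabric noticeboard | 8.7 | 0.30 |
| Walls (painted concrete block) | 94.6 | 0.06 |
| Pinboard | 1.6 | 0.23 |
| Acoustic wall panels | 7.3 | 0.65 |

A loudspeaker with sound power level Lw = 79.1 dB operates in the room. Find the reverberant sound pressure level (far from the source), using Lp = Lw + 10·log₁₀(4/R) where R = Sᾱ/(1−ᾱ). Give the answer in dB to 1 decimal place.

67.1 dB

Σ(Sᵢαᵢ) = 72.2×0.07 + 72.2×0.45 + 8.7×0.30 + 94.6×0.06 + 1.6×0.23 + 7.3×0.65 = 50.943; total area S = 256.6 sq m.
ᾱ = 0.1985, so room constant R = A/(1−ᾱ) = 63.560 sq m.
Lp = Lw + 10 log₁₀(4/R) = 79.1 -12.01 = 67.1 dB.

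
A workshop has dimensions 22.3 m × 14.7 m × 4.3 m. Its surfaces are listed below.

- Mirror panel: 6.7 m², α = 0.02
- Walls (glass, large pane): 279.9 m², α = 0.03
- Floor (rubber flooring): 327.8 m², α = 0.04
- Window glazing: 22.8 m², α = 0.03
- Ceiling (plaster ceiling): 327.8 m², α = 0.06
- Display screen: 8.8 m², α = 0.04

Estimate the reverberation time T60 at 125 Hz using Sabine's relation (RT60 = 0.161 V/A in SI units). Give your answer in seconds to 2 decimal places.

A = Σ Sᵢαᵢ = 6.7×0.02 + 279.9×0.03 + 327.8×0.04 + 22.8×0.03 + 327.8×0.06 + 8.8×0.04 = 42.347 sabins.
Volume V = 22.3 × 14.7 × 4.3 = 1409.583 m³.
T = 0.161 V/A = 0.161·1409.583/42.347 = 5.36 s.

5.36 s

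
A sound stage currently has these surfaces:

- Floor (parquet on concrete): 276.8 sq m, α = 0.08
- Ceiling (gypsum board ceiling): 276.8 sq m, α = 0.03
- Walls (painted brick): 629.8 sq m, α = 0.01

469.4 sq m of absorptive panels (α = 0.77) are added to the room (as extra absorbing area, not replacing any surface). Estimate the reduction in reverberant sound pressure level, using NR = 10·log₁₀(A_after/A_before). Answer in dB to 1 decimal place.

Total absorption A_before = 276.8*0.08 + 276.8*0.03 + 629.8*0.01
  = 22.144 + 8.304 + 6.298 = 36.746 sq m sabins.
Treatment contributes 469.4·0.77 = 361.438 sabins.
New total A_after = 398.184 sabins.
NR = 10·log₁₀(398.184/36.746) = 10.3 dB.

10.3 dB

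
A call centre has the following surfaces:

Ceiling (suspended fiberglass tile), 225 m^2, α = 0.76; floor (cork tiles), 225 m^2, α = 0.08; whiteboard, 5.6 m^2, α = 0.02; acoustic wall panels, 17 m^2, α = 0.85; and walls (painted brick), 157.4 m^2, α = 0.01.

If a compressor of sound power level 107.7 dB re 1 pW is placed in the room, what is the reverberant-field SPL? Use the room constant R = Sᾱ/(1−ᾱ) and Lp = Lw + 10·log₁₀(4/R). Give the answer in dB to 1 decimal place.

Σ(Sᵢαᵢ) = 225×0.76 + 225×0.08 + 5.6×0.02 + 17×0.85 + 157.4×0.01 = 205.136; total area S = 630.0 m^2.
ᾱ = 205.136/630.0 = 0.3256; R = Sᾱ/(1−ᾱ) = 205.136/(1−0.3256) = 304.176 m^2.
Lp = 107.7 + 10·log₁₀(4/304.176) = 107.7 + (-18.81) = 88.9 dB.

88.9 dB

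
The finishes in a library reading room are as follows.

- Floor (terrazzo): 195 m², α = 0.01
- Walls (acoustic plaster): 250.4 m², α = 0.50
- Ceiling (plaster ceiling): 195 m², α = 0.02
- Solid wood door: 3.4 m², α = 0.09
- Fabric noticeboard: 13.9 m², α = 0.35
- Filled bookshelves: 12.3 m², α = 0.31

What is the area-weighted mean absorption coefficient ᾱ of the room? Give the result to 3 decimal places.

0.209

Total surface area S = 670.0 m².
A = 195*0.01 + 250.4*0.50 + 195*0.02 + 3.4*0.09 + 13.9*0.35 + 12.3*0.31 = 140.034 sabins.
ᾱ = A/S = 0.209.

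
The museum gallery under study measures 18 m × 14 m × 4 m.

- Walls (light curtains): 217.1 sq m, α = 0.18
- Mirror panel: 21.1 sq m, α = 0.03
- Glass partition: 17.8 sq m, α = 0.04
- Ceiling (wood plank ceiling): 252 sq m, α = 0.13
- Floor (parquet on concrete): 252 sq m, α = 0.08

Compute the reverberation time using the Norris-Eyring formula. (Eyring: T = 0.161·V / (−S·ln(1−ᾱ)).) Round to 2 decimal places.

Total surface area S = 217.1 + 21.1 + 17.8 + 252 + 252 = 760.0 sq m.
Absorption A = 217.1×0.18 + 21.1×0.03 + 17.8×0.04 + 252×0.13 + 252×0.08 = 93.343 sabins.
Mean coefficient ᾱ = A/S = 0.1228.
−S·ln(1−ᾱ) = −760.0 × ln(1 − 0.1228) = 99.575.
V = 18 × 14 × 4 = 1008 m³.
RT60 = 0.161 × 1008 / 99.575 = 1.63 s.

1.63 seconds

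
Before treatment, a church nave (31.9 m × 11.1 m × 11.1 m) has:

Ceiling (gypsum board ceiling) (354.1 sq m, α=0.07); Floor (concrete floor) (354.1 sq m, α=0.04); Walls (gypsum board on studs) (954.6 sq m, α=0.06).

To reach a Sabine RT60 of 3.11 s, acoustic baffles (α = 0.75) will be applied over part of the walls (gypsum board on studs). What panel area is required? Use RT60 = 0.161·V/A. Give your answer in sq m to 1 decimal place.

A₁ = Σ Sᵢαᵢ = 354.1*0.07 + 354.1*0.04 + 954.6*0.06 = 96.227 sabins.
V = 3930.399 m³. Target absorption A₂ = 0.161 × 3930.399 / 3.11 = 203.471 sabins.
Absorption to add: 203.471 − 96.227 = 107.244 sabins.
Net gain per sq m: Δα = 0.75 − 0.06 = 0.69.
Area = ΔA/Δα = 107.244/0.69 = 155.4 sq m.

155.4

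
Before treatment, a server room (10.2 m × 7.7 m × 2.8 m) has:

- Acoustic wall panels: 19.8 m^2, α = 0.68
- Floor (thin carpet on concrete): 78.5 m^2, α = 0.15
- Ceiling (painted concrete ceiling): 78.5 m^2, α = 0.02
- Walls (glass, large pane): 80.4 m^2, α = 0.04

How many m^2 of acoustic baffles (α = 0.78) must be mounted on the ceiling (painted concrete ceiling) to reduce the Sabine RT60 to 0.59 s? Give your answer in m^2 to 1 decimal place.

Summing Sᵢαᵢ: 13.464 + 11.775 + 1.570 + 3.216 → A₁ = 30.025 sabins.
Required A₂ = 0.161·219.912/0.59 = 60.010 sabins.
ΔA needed = 60.010 − 30.025 = 29.985 sabins.
Each m^2 of panel replacing the ceiling (painted concrete ceiling) adds (0.78 − 0.02) = 0.76 sabins.
Panel area = 29.985 / 0.76 = 39.5 m^2.

39.5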